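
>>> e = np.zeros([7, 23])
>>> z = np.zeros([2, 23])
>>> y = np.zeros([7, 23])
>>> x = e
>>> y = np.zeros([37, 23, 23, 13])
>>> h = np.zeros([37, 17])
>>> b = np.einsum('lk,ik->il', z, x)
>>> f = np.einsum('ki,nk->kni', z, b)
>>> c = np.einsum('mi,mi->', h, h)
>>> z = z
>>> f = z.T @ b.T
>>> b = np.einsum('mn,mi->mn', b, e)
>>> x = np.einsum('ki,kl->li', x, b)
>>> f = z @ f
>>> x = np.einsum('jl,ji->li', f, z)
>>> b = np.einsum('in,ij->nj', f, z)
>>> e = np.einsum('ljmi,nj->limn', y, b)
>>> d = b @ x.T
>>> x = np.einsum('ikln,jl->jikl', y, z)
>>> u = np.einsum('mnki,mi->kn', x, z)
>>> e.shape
(37, 13, 23, 7)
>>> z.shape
(2, 23)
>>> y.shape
(37, 23, 23, 13)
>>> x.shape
(2, 37, 23, 23)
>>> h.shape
(37, 17)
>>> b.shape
(7, 23)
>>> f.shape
(2, 7)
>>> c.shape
()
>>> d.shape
(7, 7)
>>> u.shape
(23, 37)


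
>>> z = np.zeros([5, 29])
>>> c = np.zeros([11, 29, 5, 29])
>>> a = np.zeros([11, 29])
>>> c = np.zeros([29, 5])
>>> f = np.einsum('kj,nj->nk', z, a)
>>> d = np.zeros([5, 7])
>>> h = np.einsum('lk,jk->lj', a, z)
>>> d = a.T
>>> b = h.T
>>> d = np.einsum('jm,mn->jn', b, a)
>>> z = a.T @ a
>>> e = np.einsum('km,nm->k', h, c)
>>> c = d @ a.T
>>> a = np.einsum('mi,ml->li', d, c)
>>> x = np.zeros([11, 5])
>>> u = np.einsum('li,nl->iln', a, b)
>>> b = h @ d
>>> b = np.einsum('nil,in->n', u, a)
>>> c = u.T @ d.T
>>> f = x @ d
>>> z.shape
(29, 29)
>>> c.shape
(5, 11, 5)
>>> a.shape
(11, 29)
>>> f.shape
(11, 29)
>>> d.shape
(5, 29)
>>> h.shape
(11, 5)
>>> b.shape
(29,)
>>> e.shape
(11,)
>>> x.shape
(11, 5)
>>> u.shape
(29, 11, 5)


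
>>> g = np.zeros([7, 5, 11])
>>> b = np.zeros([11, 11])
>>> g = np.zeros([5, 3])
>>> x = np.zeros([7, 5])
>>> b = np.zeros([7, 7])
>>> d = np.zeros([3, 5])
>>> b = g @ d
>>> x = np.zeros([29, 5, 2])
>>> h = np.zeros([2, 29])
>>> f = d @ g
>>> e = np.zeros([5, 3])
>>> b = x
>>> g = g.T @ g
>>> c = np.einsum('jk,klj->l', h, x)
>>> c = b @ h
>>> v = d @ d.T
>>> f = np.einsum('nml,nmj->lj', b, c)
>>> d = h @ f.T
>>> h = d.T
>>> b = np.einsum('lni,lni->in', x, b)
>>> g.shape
(3, 3)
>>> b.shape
(2, 5)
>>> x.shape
(29, 5, 2)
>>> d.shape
(2, 2)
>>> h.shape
(2, 2)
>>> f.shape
(2, 29)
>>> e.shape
(5, 3)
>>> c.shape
(29, 5, 29)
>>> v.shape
(3, 3)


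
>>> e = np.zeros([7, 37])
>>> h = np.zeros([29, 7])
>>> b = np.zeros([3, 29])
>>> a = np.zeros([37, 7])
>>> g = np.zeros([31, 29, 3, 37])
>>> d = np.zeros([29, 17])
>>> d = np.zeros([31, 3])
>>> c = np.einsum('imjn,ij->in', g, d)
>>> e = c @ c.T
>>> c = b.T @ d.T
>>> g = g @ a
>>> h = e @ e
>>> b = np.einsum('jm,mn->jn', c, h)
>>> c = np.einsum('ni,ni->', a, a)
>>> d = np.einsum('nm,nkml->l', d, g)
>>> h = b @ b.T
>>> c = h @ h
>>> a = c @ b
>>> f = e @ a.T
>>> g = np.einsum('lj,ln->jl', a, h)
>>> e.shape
(31, 31)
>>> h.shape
(29, 29)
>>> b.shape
(29, 31)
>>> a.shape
(29, 31)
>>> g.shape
(31, 29)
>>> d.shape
(7,)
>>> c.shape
(29, 29)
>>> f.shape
(31, 29)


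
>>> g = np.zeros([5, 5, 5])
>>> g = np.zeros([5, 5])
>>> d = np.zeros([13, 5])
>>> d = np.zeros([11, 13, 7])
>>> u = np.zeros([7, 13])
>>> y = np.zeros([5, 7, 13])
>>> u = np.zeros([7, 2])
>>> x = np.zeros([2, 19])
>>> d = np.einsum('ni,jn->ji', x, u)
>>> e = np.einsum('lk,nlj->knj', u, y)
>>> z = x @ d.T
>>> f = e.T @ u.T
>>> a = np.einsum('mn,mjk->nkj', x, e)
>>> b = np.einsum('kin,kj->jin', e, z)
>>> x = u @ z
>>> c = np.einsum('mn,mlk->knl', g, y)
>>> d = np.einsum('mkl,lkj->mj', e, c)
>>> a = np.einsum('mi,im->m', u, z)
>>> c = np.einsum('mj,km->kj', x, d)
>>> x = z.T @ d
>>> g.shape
(5, 5)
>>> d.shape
(2, 7)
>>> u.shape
(7, 2)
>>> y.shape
(5, 7, 13)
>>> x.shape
(7, 7)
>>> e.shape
(2, 5, 13)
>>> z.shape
(2, 7)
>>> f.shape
(13, 5, 7)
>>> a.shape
(7,)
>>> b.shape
(7, 5, 13)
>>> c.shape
(2, 7)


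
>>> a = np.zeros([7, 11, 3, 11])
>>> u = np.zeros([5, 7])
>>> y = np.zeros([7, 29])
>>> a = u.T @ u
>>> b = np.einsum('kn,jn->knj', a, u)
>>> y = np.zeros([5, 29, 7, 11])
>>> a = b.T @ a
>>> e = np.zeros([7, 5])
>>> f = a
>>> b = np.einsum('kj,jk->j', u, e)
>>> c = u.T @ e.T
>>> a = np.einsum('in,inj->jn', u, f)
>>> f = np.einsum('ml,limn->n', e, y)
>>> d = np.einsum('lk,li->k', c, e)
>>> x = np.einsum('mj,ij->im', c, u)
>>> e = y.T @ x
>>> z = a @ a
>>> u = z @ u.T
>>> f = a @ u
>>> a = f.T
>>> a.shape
(5, 7)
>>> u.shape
(7, 5)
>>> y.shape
(5, 29, 7, 11)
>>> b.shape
(7,)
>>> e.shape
(11, 7, 29, 7)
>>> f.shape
(7, 5)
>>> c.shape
(7, 7)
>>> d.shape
(7,)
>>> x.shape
(5, 7)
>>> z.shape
(7, 7)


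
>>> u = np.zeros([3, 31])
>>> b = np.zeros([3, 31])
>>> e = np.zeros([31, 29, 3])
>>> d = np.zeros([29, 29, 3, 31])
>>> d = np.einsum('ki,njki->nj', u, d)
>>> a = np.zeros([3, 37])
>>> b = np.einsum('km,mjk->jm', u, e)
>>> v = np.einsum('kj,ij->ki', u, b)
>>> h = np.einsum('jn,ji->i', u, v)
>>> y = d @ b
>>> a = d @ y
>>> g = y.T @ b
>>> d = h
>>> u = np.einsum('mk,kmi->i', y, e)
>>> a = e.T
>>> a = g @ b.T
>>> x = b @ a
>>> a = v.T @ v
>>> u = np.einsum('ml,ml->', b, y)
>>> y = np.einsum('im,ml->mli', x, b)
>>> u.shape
()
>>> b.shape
(29, 31)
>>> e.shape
(31, 29, 3)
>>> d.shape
(29,)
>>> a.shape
(29, 29)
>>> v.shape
(3, 29)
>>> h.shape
(29,)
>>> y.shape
(29, 31, 29)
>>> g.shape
(31, 31)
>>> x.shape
(29, 29)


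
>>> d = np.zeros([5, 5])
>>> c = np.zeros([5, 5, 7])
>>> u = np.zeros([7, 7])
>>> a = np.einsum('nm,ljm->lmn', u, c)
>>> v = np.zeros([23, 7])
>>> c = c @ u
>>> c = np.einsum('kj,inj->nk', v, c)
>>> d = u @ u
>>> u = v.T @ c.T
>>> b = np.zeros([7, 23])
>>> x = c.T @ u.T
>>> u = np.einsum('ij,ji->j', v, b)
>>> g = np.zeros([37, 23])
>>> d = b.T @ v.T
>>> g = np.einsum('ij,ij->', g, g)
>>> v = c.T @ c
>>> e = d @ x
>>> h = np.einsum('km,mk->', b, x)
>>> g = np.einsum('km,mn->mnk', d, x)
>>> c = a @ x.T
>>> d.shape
(23, 23)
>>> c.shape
(5, 7, 23)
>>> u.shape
(7,)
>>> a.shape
(5, 7, 7)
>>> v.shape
(23, 23)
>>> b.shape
(7, 23)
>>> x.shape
(23, 7)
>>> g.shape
(23, 7, 23)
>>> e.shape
(23, 7)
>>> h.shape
()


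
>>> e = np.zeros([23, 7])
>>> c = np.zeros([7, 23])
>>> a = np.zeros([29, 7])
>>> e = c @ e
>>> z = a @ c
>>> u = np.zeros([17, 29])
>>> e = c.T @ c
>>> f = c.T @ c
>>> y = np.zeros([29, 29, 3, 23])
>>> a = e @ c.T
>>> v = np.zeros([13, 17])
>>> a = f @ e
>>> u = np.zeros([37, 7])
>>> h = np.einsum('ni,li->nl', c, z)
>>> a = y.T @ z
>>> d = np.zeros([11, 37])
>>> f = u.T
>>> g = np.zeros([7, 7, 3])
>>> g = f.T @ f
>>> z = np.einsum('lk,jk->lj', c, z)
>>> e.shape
(23, 23)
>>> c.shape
(7, 23)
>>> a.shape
(23, 3, 29, 23)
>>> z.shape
(7, 29)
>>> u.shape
(37, 7)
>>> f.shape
(7, 37)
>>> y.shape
(29, 29, 3, 23)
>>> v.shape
(13, 17)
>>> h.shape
(7, 29)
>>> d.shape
(11, 37)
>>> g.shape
(37, 37)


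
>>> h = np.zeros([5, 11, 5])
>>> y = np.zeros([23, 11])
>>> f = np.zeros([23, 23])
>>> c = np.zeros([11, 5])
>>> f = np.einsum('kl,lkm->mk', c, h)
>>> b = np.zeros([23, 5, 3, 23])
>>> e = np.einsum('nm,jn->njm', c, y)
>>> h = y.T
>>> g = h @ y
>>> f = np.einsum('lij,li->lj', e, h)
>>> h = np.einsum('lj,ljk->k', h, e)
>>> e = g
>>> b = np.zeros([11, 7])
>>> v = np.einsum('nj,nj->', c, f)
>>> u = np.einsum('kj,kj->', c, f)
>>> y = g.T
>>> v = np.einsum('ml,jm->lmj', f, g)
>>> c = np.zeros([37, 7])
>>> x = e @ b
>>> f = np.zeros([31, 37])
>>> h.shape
(5,)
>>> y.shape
(11, 11)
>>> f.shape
(31, 37)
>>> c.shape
(37, 7)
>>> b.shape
(11, 7)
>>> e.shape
(11, 11)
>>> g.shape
(11, 11)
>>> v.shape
(5, 11, 11)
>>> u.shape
()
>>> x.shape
(11, 7)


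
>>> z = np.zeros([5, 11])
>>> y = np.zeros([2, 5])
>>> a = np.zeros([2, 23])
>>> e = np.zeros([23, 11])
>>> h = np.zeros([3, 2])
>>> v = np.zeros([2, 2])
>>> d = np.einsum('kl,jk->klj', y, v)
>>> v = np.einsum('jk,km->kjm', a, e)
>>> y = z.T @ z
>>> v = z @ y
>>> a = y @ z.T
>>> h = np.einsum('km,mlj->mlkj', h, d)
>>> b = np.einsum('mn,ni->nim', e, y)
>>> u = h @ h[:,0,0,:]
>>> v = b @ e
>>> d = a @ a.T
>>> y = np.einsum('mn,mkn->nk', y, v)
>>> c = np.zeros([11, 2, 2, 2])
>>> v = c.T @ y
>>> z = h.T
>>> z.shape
(2, 3, 5, 2)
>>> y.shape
(11, 11)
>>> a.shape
(11, 5)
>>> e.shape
(23, 11)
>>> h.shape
(2, 5, 3, 2)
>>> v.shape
(2, 2, 2, 11)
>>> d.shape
(11, 11)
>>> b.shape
(11, 11, 23)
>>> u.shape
(2, 5, 3, 2)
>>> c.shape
(11, 2, 2, 2)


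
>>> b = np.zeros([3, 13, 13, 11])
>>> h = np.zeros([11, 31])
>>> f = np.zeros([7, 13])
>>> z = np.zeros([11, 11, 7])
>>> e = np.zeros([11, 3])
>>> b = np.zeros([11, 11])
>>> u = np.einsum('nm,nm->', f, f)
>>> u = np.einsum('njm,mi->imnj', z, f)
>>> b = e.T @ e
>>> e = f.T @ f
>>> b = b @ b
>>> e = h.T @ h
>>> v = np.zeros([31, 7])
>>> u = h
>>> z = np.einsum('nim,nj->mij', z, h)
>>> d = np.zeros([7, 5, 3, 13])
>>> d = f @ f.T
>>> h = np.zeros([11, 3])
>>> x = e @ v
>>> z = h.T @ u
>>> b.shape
(3, 3)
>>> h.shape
(11, 3)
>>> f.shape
(7, 13)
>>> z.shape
(3, 31)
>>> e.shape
(31, 31)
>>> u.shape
(11, 31)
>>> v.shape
(31, 7)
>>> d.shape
(7, 7)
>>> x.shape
(31, 7)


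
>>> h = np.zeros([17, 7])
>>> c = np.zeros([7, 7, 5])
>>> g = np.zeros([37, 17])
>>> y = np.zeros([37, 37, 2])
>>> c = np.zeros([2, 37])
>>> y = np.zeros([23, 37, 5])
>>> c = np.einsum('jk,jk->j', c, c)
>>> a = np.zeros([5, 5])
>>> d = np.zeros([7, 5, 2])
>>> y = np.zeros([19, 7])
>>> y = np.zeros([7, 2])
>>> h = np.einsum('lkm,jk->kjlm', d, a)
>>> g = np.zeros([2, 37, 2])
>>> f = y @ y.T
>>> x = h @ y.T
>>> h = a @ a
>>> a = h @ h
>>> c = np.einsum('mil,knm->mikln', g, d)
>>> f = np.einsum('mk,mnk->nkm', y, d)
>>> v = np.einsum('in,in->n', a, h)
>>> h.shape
(5, 5)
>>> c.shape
(2, 37, 7, 2, 5)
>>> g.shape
(2, 37, 2)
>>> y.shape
(7, 2)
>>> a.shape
(5, 5)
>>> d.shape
(7, 5, 2)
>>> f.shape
(5, 2, 7)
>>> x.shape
(5, 5, 7, 7)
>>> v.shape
(5,)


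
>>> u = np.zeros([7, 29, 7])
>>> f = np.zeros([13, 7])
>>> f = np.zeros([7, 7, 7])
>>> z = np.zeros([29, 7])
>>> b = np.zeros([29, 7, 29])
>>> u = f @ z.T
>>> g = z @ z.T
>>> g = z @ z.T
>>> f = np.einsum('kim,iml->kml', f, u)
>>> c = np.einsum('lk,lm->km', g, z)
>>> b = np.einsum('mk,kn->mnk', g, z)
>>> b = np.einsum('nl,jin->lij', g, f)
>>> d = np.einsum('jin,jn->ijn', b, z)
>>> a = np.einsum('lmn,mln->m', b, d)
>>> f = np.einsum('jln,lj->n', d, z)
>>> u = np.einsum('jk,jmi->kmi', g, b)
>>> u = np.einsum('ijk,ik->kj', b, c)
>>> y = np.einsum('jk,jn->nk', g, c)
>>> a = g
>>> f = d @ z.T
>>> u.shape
(7, 7)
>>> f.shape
(7, 29, 29)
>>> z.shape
(29, 7)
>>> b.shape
(29, 7, 7)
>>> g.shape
(29, 29)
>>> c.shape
(29, 7)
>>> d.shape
(7, 29, 7)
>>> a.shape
(29, 29)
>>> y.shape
(7, 29)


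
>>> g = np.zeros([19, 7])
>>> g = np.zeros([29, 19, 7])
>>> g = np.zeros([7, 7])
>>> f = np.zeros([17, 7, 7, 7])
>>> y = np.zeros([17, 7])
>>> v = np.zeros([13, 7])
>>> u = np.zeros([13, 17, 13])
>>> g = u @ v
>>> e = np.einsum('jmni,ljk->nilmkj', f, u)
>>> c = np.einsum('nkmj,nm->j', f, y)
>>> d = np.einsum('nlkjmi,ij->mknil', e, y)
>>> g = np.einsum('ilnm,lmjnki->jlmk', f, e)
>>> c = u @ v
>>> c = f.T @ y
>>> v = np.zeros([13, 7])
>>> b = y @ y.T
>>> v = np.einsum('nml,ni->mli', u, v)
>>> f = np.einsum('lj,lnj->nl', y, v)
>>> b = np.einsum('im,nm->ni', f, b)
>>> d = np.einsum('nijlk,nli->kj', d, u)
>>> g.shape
(13, 7, 7, 13)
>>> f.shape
(13, 17)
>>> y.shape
(17, 7)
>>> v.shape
(17, 13, 7)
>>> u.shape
(13, 17, 13)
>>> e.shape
(7, 7, 13, 7, 13, 17)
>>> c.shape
(7, 7, 7, 7)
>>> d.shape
(7, 7)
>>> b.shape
(17, 13)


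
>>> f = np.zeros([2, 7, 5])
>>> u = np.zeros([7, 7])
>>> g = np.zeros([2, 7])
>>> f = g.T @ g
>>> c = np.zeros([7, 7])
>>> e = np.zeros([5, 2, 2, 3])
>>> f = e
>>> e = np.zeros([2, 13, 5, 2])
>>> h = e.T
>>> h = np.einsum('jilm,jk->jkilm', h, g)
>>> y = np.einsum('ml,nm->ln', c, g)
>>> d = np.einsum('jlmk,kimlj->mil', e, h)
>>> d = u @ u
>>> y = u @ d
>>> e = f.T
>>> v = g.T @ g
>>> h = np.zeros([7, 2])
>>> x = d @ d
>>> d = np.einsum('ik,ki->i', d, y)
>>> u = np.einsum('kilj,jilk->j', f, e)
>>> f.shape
(5, 2, 2, 3)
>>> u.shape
(3,)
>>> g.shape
(2, 7)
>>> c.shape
(7, 7)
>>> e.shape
(3, 2, 2, 5)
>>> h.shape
(7, 2)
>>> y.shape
(7, 7)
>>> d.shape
(7,)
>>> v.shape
(7, 7)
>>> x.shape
(7, 7)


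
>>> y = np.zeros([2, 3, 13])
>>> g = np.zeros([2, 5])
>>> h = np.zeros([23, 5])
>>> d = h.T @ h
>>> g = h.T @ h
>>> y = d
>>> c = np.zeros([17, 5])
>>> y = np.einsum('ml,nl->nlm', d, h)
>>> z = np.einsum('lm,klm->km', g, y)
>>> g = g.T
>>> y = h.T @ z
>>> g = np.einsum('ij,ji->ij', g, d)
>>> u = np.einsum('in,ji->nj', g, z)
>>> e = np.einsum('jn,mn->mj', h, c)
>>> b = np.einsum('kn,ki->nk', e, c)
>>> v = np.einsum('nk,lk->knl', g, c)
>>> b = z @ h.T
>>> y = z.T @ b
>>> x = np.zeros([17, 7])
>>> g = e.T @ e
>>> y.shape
(5, 23)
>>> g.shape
(23, 23)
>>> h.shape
(23, 5)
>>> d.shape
(5, 5)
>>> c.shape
(17, 5)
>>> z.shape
(23, 5)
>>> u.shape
(5, 23)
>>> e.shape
(17, 23)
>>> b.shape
(23, 23)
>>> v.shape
(5, 5, 17)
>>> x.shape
(17, 7)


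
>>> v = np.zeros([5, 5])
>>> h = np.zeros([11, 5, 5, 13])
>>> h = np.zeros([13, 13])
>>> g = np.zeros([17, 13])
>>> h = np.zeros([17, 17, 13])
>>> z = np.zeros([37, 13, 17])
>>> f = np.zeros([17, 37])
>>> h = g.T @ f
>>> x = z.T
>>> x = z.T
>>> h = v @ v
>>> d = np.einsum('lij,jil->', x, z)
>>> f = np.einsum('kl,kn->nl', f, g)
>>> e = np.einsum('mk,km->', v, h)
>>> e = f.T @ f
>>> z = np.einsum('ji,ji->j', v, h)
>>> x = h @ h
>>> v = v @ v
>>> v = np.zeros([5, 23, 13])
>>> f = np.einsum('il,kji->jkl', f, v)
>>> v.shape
(5, 23, 13)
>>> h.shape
(5, 5)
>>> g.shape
(17, 13)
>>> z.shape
(5,)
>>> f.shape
(23, 5, 37)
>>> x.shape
(5, 5)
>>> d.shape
()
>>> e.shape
(37, 37)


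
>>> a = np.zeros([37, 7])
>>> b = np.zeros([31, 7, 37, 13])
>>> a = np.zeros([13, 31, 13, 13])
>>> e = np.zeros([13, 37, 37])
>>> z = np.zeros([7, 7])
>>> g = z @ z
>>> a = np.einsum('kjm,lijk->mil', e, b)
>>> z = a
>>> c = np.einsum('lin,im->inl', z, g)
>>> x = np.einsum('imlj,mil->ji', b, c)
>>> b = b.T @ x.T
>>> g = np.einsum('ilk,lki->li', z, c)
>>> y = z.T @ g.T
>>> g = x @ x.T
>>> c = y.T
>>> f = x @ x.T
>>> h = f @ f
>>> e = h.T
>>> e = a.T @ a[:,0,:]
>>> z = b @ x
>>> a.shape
(37, 7, 31)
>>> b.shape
(13, 37, 7, 13)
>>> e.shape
(31, 7, 31)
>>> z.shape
(13, 37, 7, 31)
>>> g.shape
(13, 13)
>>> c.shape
(7, 7, 31)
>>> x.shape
(13, 31)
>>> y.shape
(31, 7, 7)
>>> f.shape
(13, 13)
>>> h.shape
(13, 13)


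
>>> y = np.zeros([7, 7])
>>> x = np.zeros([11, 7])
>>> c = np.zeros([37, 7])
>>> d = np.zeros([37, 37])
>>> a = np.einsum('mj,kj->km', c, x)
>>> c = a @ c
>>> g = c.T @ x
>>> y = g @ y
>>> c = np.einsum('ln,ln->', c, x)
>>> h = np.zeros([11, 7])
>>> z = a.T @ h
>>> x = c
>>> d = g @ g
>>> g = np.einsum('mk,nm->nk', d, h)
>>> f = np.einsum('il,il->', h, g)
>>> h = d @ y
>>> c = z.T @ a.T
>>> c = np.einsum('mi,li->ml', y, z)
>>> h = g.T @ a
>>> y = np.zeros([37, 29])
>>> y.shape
(37, 29)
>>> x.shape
()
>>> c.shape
(7, 37)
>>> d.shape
(7, 7)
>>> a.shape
(11, 37)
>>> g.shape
(11, 7)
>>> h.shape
(7, 37)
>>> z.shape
(37, 7)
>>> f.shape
()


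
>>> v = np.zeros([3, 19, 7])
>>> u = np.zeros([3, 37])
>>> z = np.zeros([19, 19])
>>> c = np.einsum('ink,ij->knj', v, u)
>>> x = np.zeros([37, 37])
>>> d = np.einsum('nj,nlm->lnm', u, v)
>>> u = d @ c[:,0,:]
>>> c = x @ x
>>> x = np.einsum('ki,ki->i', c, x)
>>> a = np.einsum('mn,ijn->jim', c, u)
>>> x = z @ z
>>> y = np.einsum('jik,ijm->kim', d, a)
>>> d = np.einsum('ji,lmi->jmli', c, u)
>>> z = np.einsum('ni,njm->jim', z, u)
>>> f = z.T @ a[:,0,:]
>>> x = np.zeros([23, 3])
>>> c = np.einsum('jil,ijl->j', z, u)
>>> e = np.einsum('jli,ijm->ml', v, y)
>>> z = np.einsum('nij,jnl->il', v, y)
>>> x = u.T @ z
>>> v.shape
(3, 19, 7)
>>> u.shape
(19, 3, 37)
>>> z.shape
(19, 37)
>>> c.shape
(3,)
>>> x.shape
(37, 3, 37)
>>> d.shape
(37, 3, 19, 37)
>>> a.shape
(3, 19, 37)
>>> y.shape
(7, 3, 37)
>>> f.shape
(37, 19, 37)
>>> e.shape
(37, 19)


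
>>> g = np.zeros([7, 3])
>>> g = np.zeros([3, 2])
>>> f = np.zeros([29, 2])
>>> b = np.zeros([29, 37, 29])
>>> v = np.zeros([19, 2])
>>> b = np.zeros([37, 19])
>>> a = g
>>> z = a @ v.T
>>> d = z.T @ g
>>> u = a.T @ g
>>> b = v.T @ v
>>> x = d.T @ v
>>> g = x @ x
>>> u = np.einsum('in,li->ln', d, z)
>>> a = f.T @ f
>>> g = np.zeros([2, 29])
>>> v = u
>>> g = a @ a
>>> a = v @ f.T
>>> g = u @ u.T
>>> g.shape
(3, 3)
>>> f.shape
(29, 2)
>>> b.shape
(2, 2)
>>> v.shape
(3, 2)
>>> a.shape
(3, 29)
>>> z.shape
(3, 19)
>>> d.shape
(19, 2)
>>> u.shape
(3, 2)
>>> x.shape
(2, 2)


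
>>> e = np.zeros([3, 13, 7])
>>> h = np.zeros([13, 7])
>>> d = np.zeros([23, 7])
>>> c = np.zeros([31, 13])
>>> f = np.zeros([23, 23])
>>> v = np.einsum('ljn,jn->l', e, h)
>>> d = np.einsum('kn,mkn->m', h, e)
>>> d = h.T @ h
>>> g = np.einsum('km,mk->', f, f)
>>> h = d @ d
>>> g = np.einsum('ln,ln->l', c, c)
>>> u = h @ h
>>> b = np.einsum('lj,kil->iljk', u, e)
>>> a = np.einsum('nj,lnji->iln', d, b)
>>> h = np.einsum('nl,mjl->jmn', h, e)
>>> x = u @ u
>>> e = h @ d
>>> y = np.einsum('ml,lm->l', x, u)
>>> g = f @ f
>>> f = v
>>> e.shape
(13, 3, 7)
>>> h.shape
(13, 3, 7)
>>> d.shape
(7, 7)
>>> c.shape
(31, 13)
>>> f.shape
(3,)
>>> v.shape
(3,)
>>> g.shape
(23, 23)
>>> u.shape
(7, 7)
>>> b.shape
(13, 7, 7, 3)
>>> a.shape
(3, 13, 7)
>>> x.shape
(7, 7)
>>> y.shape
(7,)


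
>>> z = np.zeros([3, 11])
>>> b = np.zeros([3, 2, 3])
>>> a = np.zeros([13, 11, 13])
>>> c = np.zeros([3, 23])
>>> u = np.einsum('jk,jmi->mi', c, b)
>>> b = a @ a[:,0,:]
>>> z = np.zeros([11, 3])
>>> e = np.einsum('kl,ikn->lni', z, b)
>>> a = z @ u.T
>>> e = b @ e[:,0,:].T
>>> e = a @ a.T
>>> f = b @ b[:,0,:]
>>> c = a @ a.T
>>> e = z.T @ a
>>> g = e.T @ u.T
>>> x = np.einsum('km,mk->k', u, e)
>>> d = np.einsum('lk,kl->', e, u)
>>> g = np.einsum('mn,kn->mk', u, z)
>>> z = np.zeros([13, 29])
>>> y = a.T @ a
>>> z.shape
(13, 29)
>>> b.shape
(13, 11, 13)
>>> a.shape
(11, 2)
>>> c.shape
(11, 11)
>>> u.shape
(2, 3)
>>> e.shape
(3, 2)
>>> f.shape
(13, 11, 13)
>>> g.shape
(2, 11)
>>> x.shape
(2,)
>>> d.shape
()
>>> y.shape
(2, 2)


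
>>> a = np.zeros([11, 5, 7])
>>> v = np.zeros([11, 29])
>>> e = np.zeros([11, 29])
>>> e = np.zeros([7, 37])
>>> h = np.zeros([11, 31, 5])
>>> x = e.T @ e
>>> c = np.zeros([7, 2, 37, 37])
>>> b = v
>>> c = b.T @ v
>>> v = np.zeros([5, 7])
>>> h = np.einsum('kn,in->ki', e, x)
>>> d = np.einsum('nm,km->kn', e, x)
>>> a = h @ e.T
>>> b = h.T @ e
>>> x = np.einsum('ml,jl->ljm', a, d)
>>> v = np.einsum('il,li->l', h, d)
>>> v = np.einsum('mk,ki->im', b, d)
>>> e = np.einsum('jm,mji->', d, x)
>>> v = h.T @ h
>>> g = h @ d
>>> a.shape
(7, 7)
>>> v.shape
(37, 37)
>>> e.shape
()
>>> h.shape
(7, 37)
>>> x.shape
(7, 37, 7)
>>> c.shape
(29, 29)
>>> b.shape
(37, 37)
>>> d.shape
(37, 7)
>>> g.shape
(7, 7)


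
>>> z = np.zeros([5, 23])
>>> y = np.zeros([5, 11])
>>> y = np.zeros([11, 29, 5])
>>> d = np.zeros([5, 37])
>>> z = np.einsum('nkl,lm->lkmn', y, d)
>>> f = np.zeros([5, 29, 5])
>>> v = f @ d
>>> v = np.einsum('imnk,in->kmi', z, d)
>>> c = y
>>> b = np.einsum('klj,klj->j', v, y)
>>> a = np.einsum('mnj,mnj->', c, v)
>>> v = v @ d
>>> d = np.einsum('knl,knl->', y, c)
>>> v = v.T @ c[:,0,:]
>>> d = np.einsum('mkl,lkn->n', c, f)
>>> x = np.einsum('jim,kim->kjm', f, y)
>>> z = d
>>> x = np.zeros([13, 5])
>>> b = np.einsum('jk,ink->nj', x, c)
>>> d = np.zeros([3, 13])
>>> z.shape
(5,)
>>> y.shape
(11, 29, 5)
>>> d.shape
(3, 13)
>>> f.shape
(5, 29, 5)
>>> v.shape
(37, 29, 5)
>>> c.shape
(11, 29, 5)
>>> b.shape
(29, 13)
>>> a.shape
()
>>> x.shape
(13, 5)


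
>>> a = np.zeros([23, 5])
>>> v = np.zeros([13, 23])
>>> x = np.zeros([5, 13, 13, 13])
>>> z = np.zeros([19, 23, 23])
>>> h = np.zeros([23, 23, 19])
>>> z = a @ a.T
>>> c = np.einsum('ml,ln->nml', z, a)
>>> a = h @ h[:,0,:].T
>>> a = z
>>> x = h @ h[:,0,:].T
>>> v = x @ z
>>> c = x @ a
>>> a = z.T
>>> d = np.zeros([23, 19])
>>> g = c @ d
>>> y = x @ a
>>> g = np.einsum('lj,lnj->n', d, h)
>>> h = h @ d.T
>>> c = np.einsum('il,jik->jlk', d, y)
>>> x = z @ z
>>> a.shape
(23, 23)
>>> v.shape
(23, 23, 23)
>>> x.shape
(23, 23)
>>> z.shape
(23, 23)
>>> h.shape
(23, 23, 23)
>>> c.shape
(23, 19, 23)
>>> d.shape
(23, 19)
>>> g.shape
(23,)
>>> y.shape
(23, 23, 23)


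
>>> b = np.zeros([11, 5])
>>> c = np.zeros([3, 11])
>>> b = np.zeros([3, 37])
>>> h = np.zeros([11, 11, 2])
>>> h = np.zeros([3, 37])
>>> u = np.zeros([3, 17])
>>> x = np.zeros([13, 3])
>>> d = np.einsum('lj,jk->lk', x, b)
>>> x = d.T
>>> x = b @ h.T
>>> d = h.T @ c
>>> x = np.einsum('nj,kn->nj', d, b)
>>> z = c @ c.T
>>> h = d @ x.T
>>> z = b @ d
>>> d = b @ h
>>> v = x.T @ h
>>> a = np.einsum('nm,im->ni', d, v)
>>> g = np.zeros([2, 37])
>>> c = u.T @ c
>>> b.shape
(3, 37)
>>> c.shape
(17, 11)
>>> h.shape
(37, 37)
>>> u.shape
(3, 17)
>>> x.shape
(37, 11)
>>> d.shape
(3, 37)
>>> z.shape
(3, 11)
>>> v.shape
(11, 37)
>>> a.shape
(3, 11)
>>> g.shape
(2, 37)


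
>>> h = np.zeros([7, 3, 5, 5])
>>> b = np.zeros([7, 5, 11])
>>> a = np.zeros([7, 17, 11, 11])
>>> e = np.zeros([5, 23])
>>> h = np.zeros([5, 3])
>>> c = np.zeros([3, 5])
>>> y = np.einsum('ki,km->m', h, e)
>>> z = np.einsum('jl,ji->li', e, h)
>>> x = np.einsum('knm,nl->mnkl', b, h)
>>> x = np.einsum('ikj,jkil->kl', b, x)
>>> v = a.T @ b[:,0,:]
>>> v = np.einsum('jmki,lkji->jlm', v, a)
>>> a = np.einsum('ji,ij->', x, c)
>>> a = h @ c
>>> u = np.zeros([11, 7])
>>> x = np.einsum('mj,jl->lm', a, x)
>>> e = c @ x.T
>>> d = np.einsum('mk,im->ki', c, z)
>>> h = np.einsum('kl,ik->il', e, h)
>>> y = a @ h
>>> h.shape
(5, 3)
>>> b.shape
(7, 5, 11)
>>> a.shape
(5, 5)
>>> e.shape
(3, 3)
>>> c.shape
(3, 5)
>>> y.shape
(5, 3)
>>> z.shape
(23, 3)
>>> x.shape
(3, 5)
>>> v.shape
(11, 7, 11)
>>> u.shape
(11, 7)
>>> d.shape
(5, 23)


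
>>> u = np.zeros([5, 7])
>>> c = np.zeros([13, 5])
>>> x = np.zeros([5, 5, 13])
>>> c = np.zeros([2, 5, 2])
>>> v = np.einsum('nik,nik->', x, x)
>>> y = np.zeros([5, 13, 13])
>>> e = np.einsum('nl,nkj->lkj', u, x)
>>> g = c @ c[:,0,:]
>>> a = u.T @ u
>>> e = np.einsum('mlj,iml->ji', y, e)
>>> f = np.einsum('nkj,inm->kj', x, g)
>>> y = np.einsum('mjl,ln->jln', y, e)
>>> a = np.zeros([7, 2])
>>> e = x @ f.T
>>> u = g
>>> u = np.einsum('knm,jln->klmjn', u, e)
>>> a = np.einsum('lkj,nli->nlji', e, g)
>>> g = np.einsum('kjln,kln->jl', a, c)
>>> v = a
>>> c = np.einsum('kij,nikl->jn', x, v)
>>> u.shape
(2, 5, 2, 5, 5)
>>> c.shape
(13, 2)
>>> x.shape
(5, 5, 13)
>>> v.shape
(2, 5, 5, 2)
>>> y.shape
(13, 13, 7)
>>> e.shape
(5, 5, 5)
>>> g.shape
(5, 5)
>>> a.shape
(2, 5, 5, 2)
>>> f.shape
(5, 13)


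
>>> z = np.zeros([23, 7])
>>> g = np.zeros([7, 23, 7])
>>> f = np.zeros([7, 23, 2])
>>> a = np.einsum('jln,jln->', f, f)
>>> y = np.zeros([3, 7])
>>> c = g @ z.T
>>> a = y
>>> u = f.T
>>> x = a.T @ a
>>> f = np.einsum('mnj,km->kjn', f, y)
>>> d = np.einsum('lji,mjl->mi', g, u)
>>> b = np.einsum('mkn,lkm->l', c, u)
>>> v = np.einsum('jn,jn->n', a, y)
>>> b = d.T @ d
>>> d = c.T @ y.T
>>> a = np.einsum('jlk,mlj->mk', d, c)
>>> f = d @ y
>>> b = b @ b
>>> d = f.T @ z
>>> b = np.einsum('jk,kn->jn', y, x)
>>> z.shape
(23, 7)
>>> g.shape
(7, 23, 7)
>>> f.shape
(23, 23, 7)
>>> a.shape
(7, 3)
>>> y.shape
(3, 7)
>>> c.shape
(7, 23, 23)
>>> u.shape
(2, 23, 7)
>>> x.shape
(7, 7)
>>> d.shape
(7, 23, 7)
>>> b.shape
(3, 7)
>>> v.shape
(7,)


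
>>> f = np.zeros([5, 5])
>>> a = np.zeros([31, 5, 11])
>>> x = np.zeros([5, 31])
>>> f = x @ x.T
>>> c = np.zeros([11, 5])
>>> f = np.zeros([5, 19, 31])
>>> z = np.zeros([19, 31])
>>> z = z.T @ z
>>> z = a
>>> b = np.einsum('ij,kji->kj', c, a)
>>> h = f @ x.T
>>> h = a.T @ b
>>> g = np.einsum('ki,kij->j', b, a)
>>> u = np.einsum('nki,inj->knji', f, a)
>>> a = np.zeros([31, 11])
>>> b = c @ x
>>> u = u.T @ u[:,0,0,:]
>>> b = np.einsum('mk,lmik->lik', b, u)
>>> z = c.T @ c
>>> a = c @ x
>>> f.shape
(5, 19, 31)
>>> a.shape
(11, 31)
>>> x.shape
(5, 31)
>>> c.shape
(11, 5)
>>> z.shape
(5, 5)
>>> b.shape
(31, 5, 31)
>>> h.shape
(11, 5, 5)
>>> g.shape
(11,)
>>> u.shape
(31, 11, 5, 31)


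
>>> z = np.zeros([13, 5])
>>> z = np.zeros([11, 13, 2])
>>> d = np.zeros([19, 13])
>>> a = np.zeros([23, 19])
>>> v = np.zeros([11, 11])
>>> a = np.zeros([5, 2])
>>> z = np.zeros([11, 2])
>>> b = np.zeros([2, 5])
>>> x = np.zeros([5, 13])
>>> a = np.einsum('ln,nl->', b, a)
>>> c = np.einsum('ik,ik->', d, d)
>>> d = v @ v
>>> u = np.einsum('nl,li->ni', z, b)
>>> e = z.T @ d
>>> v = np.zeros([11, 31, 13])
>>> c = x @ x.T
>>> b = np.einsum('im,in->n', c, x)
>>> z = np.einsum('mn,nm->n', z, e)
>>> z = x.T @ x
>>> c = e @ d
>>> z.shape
(13, 13)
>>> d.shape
(11, 11)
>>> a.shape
()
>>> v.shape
(11, 31, 13)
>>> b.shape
(13,)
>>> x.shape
(5, 13)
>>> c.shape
(2, 11)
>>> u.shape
(11, 5)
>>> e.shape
(2, 11)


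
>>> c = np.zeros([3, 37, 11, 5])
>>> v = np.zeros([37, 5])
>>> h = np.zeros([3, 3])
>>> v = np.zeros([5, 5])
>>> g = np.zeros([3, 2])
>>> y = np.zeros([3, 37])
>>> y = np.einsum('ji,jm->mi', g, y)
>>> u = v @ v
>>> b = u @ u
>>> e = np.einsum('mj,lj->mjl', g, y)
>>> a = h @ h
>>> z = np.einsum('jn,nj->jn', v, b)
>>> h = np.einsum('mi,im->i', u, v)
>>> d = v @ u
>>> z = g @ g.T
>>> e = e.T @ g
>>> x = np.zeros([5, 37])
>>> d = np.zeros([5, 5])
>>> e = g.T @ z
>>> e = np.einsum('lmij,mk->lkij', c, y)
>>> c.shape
(3, 37, 11, 5)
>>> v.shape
(5, 5)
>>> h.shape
(5,)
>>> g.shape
(3, 2)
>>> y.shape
(37, 2)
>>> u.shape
(5, 5)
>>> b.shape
(5, 5)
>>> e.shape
(3, 2, 11, 5)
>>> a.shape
(3, 3)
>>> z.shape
(3, 3)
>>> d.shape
(5, 5)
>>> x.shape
(5, 37)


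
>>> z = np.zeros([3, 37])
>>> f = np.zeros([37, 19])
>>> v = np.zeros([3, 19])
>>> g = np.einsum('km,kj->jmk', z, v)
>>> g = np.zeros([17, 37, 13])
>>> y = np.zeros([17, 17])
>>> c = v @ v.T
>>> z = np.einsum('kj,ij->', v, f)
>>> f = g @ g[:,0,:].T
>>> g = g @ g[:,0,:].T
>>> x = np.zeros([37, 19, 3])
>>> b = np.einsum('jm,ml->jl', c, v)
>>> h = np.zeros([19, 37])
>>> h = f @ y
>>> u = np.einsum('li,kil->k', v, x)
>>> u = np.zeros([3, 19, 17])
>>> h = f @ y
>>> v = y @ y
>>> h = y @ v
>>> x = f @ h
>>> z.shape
()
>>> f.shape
(17, 37, 17)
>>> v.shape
(17, 17)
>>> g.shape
(17, 37, 17)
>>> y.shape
(17, 17)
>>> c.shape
(3, 3)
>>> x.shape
(17, 37, 17)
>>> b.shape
(3, 19)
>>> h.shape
(17, 17)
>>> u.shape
(3, 19, 17)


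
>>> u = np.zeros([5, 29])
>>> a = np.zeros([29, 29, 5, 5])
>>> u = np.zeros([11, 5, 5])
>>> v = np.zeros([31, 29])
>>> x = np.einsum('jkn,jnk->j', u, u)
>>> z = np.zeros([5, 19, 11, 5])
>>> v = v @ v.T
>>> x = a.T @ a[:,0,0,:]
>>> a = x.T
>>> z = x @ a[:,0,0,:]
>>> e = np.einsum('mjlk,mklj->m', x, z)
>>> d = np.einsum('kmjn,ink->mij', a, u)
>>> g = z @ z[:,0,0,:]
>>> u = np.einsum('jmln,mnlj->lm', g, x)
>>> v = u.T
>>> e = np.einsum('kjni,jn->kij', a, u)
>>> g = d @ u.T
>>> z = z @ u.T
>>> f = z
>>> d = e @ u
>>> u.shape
(29, 5)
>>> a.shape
(5, 29, 5, 5)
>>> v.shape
(5, 29)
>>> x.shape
(5, 5, 29, 5)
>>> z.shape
(5, 5, 29, 29)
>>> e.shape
(5, 5, 29)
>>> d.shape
(5, 5, 5)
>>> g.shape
(29, 11, 29)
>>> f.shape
(5, 5, 29, 29)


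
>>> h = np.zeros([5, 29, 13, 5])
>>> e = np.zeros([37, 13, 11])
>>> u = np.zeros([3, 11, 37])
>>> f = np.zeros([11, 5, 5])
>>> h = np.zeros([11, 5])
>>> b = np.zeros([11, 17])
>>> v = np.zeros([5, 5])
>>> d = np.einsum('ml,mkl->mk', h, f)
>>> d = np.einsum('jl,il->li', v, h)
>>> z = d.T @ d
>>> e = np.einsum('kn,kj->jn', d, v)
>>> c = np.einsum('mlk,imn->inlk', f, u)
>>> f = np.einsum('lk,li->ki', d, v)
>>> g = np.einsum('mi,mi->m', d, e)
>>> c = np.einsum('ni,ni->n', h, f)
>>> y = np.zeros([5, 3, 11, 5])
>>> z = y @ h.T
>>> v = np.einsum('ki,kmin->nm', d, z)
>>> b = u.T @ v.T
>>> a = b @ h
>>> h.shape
(11, 5)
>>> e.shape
(5, 11)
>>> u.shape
(3, 11, 37)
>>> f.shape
(11, 5)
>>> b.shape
(37, 11, 11)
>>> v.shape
(11, 3)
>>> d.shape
(5, 11)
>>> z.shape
(5, 3, 11, 11)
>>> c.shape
(11,)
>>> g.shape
(5,)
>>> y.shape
(5, 3, 11, 5)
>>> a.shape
(37, 11, 5)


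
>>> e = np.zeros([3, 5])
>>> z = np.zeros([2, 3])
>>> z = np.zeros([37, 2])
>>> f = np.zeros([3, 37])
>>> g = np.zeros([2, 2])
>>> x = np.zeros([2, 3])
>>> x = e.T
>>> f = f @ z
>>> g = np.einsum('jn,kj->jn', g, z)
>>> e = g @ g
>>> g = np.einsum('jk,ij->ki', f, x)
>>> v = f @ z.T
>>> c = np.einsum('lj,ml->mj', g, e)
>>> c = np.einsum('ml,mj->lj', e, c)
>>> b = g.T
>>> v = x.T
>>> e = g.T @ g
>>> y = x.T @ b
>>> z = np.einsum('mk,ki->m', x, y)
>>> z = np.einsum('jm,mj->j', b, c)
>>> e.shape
(5, 5)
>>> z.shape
(5,)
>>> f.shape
(3, 2)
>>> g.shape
(2, 5)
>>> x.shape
(5, 3)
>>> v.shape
(3, 5)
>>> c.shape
(2, 5)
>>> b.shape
(5, 2)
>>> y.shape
(3, 2)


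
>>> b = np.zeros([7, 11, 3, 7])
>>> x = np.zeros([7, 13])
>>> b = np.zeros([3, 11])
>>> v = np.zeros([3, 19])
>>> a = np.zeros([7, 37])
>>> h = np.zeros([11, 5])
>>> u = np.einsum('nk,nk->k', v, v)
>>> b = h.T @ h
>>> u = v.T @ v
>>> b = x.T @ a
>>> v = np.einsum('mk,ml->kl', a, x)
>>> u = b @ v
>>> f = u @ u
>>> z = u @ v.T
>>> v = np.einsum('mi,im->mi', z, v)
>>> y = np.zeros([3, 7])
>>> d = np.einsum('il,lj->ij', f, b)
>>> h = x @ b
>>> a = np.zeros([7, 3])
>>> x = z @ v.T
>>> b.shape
(13, 37)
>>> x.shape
(13, 13)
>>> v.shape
(13, 37)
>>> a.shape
(7, 3)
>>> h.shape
(7, 37)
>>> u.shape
(13, 13)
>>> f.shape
(13, 13)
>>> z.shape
(13, 37)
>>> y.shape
(3, 7)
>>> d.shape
(13, 37)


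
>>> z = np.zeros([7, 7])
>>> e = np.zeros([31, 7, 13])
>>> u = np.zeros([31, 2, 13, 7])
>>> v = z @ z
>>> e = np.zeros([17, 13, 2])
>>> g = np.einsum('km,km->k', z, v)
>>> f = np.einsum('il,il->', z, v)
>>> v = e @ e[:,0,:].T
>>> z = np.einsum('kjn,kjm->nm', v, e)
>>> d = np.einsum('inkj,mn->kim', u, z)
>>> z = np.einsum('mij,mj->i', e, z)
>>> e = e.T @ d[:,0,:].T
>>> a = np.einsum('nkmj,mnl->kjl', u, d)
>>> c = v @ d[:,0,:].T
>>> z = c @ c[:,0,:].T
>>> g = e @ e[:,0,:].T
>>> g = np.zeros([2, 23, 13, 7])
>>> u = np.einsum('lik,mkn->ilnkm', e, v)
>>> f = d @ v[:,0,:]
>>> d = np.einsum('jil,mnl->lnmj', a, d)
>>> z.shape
(17, 13, 17)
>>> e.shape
(2, 13, 13)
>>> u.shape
(13, 2, 17, 13, 17)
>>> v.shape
(17, 13, 17)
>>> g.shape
(2, 23, 13, 7)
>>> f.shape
(13, 31, 17)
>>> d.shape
(17, 31, 13, 2)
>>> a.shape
(2, 7, 17)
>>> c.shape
(17, 13, 13)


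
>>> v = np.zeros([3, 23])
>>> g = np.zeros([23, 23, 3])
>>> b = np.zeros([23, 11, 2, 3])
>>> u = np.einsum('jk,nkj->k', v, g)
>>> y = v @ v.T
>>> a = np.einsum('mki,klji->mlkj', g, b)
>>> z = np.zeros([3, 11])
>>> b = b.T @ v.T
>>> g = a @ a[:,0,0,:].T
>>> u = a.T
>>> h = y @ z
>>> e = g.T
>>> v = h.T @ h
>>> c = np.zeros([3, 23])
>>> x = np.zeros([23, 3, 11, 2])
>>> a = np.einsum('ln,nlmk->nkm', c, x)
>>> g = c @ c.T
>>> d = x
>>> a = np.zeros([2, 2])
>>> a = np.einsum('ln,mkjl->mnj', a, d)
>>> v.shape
(11, 11)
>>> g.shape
(3, 3)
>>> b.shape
(3, 2, 11, 3)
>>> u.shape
(2, 23, 11, 23)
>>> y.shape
(3, 3)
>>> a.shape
(23, 2, 11)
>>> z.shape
(3, 11)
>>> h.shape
(3, 11)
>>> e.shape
(23, 23, 11, 23)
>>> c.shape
(3, 23)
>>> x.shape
(23, 3, 11, 2)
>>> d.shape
(23, 3, 11, 2)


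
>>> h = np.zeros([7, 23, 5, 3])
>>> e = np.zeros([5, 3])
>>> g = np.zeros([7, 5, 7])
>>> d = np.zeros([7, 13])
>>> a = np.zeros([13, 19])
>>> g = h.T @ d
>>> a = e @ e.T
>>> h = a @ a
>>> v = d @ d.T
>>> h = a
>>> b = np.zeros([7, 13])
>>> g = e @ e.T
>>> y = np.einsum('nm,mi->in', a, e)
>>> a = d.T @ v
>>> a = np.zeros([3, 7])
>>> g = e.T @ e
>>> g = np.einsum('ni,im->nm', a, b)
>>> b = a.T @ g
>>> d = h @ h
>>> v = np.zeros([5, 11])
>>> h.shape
(5, 5)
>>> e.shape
(5, 3)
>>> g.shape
(3, 13)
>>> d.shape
(5, 5)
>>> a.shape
(3, 7)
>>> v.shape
(5, 11)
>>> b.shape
(7, 13)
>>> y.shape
(3, 5)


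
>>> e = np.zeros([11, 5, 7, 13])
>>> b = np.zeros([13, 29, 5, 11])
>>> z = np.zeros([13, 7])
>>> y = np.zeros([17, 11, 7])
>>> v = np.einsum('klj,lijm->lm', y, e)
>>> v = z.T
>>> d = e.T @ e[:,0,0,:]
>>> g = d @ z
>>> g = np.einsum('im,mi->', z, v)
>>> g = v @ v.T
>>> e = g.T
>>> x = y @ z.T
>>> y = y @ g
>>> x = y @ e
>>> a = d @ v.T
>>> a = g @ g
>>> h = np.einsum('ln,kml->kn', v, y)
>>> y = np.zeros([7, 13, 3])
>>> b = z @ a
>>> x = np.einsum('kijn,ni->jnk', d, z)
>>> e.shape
(7, 7)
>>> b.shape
(13, 7)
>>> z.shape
(13, 7)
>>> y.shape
(7, 13, 3)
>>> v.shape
(7, 13)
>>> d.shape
(13, 7, 5, 13)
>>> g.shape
(7, 7)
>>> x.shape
(5, 13, 13)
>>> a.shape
(7, 7)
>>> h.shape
(17, 13)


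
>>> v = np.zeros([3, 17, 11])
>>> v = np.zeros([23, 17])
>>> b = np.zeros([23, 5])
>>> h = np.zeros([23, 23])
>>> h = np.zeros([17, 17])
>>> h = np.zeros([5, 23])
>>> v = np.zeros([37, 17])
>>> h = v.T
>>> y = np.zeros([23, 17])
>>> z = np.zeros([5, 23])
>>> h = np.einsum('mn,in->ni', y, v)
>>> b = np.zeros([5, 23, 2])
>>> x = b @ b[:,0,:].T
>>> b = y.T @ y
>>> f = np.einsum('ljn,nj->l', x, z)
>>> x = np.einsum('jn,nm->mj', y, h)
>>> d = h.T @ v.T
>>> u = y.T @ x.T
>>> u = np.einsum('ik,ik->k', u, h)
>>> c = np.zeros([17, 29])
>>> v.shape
(37, 17)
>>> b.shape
(17, 17)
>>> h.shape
(17, 37)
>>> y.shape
(23, 17)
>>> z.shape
(5, 23)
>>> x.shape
(37, 23)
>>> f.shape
(5,)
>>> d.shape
(37, 37)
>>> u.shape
(37,)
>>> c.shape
(17, 29)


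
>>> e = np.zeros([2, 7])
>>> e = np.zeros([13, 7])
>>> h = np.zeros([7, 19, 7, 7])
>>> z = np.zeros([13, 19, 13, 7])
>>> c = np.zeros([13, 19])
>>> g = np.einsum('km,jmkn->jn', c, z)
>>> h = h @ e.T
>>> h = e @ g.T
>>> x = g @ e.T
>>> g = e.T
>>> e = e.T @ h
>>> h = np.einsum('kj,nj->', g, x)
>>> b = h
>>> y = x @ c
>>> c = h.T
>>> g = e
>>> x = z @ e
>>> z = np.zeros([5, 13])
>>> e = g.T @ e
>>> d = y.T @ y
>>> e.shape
(13, 13)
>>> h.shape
()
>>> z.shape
(5, 13)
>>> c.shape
()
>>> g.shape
(7, 13)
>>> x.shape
(13, 19, 13, 13)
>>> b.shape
()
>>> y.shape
(13, 19)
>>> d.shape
(19, 19)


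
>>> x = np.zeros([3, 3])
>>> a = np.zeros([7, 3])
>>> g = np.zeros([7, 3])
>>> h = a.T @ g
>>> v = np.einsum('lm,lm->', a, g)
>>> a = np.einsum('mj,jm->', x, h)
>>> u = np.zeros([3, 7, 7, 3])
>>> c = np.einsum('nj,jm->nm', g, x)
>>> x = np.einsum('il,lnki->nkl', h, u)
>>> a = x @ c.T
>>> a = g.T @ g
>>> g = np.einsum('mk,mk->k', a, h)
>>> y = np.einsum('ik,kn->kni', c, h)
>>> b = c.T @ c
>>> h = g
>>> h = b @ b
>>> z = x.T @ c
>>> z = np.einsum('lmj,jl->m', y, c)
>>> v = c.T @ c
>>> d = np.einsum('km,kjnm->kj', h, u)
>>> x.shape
(7, 7, 3)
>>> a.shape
(3, 3)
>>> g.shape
(3,)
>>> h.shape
(3, 3)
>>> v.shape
(3, 3)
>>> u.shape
(3, 7, 7, 3)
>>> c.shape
(7, 3)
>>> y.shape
(3, 3, 7)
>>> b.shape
(3, 3)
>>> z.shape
(3,)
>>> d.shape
(3, 7)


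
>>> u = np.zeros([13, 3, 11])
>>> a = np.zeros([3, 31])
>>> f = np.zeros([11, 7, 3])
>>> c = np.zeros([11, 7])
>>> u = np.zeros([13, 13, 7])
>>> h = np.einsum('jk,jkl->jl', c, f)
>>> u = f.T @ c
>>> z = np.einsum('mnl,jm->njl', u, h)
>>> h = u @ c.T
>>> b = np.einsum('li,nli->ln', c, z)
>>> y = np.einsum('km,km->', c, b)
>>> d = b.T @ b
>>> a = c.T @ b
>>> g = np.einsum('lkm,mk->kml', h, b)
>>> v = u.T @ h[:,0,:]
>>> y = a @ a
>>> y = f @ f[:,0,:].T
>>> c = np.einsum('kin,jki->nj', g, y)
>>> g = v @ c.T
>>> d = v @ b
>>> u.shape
(3, 7, 7)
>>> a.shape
(7, 7)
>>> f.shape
(11, 7, 3)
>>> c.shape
(3, 11)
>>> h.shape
(3, 7, 11)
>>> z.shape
(7, 11, 7)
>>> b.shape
(11, 7)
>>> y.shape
(11, 7, 11)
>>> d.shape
(7, 7, 7)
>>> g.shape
(7, 7, 3)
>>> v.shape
(7, 7, 11)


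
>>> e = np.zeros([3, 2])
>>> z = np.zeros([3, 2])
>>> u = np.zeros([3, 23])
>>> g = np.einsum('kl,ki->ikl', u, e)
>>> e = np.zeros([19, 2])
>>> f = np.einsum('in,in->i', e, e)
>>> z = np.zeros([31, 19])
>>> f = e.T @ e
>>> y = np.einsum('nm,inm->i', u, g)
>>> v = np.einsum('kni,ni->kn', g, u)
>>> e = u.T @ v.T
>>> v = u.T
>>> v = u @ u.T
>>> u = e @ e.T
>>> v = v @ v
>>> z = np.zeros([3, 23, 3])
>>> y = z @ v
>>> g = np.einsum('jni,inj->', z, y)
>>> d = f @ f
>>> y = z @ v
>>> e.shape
(23, 2)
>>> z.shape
(3, 23, 3)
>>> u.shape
(23, 23)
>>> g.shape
()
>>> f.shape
(2, 2)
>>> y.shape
(3, 23, 3)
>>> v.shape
(3, 3)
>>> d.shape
(2, 2)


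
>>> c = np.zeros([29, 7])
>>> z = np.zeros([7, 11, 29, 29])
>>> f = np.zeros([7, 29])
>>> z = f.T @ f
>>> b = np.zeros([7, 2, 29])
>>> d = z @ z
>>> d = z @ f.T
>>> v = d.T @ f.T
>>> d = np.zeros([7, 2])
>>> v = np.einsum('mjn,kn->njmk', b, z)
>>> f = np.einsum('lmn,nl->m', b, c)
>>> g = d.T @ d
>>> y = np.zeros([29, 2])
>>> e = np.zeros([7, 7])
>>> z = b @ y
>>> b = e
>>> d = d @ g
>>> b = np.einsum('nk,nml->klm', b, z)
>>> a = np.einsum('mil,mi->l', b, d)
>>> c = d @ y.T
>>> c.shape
(7, 29)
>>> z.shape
(7, 2, 2)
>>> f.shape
(2,)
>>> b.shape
(7, 2, 2)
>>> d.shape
(7, 2)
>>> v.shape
(29, 2, 7, 29)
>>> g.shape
(2, 2)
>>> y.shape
(29, 2)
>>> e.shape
(7, 7)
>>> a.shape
(2,)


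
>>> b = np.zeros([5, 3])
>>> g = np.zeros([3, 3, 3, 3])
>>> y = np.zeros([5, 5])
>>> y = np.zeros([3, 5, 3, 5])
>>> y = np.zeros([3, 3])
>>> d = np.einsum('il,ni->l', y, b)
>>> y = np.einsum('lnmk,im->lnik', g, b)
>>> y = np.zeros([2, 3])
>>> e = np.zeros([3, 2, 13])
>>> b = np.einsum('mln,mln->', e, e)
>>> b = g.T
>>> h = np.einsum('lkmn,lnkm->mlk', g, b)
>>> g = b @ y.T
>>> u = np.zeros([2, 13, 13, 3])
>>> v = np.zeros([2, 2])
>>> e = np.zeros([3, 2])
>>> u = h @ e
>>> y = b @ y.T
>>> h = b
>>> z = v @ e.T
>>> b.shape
(3, 3, 3, 3)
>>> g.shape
(3, 3, 3, 2)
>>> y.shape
(3, 3, 3, 2)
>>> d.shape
(3,)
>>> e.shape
(3, 2)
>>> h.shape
(3, 3, 3, 3)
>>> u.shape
(3, 3, 2)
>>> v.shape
(2, 2)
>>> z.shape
(2, 3)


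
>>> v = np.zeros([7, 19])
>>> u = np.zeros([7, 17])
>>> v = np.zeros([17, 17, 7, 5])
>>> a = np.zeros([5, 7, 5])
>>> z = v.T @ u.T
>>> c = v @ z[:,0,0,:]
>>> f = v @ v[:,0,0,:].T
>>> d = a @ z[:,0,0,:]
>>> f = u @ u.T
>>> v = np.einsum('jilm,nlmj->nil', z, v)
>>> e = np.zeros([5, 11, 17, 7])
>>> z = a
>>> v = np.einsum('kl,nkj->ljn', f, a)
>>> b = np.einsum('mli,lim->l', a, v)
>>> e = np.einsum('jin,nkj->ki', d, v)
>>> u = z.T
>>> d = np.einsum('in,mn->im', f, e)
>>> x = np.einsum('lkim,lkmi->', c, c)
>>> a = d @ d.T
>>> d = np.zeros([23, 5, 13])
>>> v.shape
(7, 5, 5)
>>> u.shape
(5, 7, 5)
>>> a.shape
(7, 7)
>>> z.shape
(5, 7, 5)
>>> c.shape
(17, 17, 7, 7)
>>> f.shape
(7, 7)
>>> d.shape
(23, 5, 13)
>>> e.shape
(5, 7)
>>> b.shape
(7,)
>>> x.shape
()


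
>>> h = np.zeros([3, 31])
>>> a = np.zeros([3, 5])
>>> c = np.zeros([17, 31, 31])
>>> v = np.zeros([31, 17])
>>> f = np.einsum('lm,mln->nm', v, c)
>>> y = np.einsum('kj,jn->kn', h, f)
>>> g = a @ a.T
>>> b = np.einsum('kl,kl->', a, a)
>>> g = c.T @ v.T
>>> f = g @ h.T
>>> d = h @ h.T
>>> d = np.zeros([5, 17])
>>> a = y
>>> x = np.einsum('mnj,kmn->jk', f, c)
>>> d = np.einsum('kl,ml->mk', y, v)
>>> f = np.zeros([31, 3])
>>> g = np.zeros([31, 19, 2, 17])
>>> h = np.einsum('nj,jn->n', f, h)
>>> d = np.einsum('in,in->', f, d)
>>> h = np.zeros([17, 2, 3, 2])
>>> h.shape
(17, 2, 3, 2)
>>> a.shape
(3, 17)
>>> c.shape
(17, 31, 31)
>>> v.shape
(31, 17)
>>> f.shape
(31, 3)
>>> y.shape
(3, 17)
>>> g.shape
(31, 19, 2, 17)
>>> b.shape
()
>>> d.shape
()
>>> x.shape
(3, 17)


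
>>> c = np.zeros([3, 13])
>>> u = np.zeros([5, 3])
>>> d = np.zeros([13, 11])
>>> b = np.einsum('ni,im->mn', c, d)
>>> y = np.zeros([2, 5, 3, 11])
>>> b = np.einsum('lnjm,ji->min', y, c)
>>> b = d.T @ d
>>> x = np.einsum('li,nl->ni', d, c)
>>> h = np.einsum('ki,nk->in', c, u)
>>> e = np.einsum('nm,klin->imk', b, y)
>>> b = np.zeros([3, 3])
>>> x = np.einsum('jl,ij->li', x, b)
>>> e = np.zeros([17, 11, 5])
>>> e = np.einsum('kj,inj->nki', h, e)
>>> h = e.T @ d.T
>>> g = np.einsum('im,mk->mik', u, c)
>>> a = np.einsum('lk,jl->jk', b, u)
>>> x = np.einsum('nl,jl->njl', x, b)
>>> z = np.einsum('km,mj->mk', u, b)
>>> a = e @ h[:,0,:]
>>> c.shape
(3, 13)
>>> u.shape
(5, 3)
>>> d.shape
(13, 11)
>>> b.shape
(3, 3)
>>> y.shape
(2, 5, 3, 11)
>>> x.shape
(11, 3, 3)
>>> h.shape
(17, 13, 13)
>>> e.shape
(11, 13, 17)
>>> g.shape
(3, 5, 13)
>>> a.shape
(11, 13, 13)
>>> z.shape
(3, 5)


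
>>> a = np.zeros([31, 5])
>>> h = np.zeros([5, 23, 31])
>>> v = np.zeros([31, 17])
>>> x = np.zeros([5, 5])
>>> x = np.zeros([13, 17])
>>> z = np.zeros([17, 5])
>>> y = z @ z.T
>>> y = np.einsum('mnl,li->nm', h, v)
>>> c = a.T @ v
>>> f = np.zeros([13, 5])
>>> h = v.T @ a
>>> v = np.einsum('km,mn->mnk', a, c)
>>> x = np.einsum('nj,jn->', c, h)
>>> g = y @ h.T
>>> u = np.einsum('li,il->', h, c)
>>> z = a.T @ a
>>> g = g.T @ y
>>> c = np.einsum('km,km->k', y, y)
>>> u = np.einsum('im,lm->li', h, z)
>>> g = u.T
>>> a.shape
(31, 5)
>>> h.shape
(17, 5)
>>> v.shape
(5, 17, 31)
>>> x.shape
()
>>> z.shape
(5, 5)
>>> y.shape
(23, 5)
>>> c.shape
(23,)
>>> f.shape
(13, 5)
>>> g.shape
(17, 5)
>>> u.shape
(5, 17)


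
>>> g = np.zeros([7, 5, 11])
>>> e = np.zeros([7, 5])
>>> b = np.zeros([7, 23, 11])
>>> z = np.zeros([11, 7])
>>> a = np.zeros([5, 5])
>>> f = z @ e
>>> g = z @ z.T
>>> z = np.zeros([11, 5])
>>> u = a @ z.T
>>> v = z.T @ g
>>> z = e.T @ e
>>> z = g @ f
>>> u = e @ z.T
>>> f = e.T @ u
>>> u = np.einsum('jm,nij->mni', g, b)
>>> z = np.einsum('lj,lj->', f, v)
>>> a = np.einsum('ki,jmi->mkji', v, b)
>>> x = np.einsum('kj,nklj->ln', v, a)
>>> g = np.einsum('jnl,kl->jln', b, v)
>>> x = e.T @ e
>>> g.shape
(7, 11, 23)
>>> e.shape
(7, 5)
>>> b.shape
(7, 23, 11)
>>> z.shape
()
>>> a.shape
(23, 5, 7, 11)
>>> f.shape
(5, 11)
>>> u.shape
(11, 7, 23)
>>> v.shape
(5, 11)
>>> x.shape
(5, 5)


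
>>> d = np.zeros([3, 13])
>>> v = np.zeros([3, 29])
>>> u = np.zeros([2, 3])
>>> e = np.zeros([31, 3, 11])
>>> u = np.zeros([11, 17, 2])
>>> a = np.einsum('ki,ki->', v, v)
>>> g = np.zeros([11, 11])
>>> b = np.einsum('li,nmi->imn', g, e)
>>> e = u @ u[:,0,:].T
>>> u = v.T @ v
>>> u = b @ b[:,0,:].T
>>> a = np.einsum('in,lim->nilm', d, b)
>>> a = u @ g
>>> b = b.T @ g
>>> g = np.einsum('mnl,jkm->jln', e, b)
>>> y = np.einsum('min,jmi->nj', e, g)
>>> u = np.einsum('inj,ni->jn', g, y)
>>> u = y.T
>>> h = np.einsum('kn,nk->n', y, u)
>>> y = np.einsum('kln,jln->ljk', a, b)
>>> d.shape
(3, 13)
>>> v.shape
(3, 29)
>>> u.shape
(31, 11)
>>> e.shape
(11, 17, 11)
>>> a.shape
(11, 3, 11)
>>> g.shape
(31, 11, 17)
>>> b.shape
(31, 3, 11)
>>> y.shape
(3, 31, 11)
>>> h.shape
(31,)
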